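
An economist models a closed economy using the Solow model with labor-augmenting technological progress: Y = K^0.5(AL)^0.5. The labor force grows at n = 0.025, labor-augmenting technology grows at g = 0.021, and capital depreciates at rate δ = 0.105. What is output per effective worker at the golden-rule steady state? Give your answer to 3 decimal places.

y_gold ≈ 3.311

The effective depreciation rate is n + g + δ = 0.025 + 0.021 + 0.105 = 0.151.
Golden rule sets MPK = n+g+δ: 0.5·k^(0.5−1) = 0.151, so k_gold = (0.5/0.151)^(1/0.5) ≈ 10.9644.
Output: y_gold = k_gold^0.5 = 10.9644^0.5 ≈ 3.3113.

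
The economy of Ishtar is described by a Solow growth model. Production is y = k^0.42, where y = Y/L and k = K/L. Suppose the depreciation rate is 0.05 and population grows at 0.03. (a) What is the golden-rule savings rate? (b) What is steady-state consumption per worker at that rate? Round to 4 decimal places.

(a) s_gold = 0.4200; (b) c_gold ≈ 1.9272

Capital per worker breaks even when investment replaces (n + δ)·k; here n + δ = 0.08.
For Cobb-Douglas, s_gold equals capital's share: s_gold = 0.42.
Golden rule sets MPK = n+δ: 0.42·k^(0.42−1) = 0.08, so k_gold = (0.42/0.08)^(1/0.58) ≈ 17.4443.
y_gold = 17.4443^0.42 ≈ 3.3227; c_gold = (1−0.42)·y_gold ≈ 1.9272.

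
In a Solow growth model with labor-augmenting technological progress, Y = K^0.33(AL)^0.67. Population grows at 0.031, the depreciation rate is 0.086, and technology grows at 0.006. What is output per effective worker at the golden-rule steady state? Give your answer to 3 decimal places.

y_gold ≈ 1.626

n + g + δ = 0.031 + 0.006 + 0.086 = 0.123.
At the golden rule the marginal product of capital equals n+g+δ: 0.33·k^(0.33−1) = 0.123. Solving, k_gold = (0.33/0.123)^(1/0.67) ≈ 4.3623.
Output: y_gold = k_gold^0.33 = 4.3623^0.33 ≈ 1.6259.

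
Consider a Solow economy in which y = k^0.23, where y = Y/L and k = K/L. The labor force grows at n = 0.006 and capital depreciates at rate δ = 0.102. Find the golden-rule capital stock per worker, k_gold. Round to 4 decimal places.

n + δ = 0.006 + 0.102 = 0.108.
Golden rule sets MPK = n+δ: 0.23·k^(0.23−1) = 0.108, so k_gold = (0.23/0.108)^(1/0.77) ≈ 2.6691.

k_gold ≈ 2.6691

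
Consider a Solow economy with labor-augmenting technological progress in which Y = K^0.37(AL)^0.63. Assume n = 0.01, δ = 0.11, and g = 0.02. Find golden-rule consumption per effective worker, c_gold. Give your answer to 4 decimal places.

n + g + δ = 0.01 + 0.02 + 0.11 = 0.14.
Golden rule sets MPK = n+g+δ: 0.37·k^(0.37−1) = 0.14, so k_gold = (0.37/0.14)^(1/0.63) ≈ 4.6769.
y_gold = 4.6769^0.37 ≈ 1.7696.
c_gold = y_gold − (n+g+δ)·k_gold = 1.7696 − 0.14·4.6769 ≈ 1.1149.

c_gold ≈ 1.1149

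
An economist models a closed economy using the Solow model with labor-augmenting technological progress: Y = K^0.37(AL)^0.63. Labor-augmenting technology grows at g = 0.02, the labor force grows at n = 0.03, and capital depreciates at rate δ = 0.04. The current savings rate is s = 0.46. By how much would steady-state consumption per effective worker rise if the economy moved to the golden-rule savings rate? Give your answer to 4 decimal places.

Δc ≈ 0.0375

The effective depreciation rate is n + g + δ = 0.03 + 0.02 + 0.04 = 0.09.
Current steady state (s = 0.46): k* = (0.46/0.09)^(1/0.63) ≈ 13.3238, y* = 13.3238^0.37 ≈ 2.6068, c* = (1−0.46)·2.6068 ≈ 1.4077.
Maximizing c = f(k) − (n+g+δ)·k gives f'(k) = n+g+δ, i.e. 0.37·k^(0.37−1) = 0.09, so k_gold = (0.37/0.09)^(1/0.63) ≈ 9.4306.
y_gold = 9.4306^0.37 ≈ 2.2939, c_gold = y_gold − 0.09·k_gold ≈ 1.4452.
Gain: Δc = 1.4452 − 1.4077 ≈ 0.0375.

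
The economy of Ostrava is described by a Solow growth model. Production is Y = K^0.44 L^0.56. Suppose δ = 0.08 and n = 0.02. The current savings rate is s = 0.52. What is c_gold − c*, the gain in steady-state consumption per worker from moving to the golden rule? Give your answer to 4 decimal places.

Capital per worker breaks even when investment replaces (n + δ)·k; here n + δ = 0.1.
Current steady state (s = 0.52): k* = (0.52/0.1)^(1/0.56) ≈ 18.9923, y* = 18.9923^0.44 ≈ 3.6524, c* = (1−0.52)·3.6524 ≈ 1.7531.
Maximizing c = f(k) − (n+δ)·k gives f'(k) = n+δ, i.e. 0.44·k^(0.44−1) = 0.1, so k_gold = (0.44/0.1)^(1/0.56) ≈ 14.0936.
y_gold = 14.0936^0.44 ≈ 3.2031, c_gold = y_gold − 0.1·k_gold ≈ 1.7937.
Gain: Δc = 1.7937 − 1.7531 ≈ 0.0406.

Δc ≈ 0.0406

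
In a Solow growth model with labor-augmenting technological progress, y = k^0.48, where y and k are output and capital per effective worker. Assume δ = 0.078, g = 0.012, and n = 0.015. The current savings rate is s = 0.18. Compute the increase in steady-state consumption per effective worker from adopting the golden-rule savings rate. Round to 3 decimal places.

The effective depreciation rate is n + g + δ = 0.015 + 0.012 + 0.078 = 0.105.
Current steady state (s = 0.18): k* = (0.18/0.105)^(1/0.52) ≈ 2.8194, y* = 2.8194^0.48 ≈ 1.6447, c* = (1−0.18)·1.6447 ≈ 1.3486.
At the golden rule the marginal product of capital equals n+g+δ: 0.48·k^(0.48−1) = 0.105. Solving, k_gold = (0.48/0.105)^(1/0.52) ≈ 18.5922.
y_gold = 18.5922^0.48 ≈ 4.0670, c_gold = y_gold − 0.105·k_gold ≈ 2.1149.
Gain: Δc = 2.1149 − 1.3486 ≈ 0.7662.

Δc ≈ 0.766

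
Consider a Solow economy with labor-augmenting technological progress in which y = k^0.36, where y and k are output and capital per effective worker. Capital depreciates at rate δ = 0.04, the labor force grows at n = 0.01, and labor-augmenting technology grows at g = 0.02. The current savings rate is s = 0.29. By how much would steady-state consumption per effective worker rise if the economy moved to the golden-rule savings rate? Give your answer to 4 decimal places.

Δc ≈ 0.0284

Capital per effective worker breaks even when investment replaces (n + g + δ)·k; here n + g + δ = 0.07.
Current steady state (s = 0.29): k* = (0.29/0.07)^(1/0.64) ≈ 9.2158, y* = 9.2158^0.36 ≈ 2.2245, c* = (1−0.29)·2.2245 ≈ 1.5794.
Setting f'(k) = n+g+δ gives 0.36·k^(0.36−1) = 0.07, hence k_gold = (0.36/0.07)^(1/0.64) ≈ 12.9198.
y_gold = 12.9198^0.36 ≈ 2.5122, c_gold = y_gold − 0.07·k_gold ≈ 1.6078.
Gain: Δc = 1.6078 − 1.5794 ≈ 0.0284.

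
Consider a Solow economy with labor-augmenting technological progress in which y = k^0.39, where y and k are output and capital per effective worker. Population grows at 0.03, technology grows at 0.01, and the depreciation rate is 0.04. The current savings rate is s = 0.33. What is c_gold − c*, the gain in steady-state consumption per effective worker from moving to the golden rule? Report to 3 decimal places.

Δc ≈ 0.022

Capital per effective worker breaks even when investment replaces (n + g + δ)·k; here n + g + δ = 0.08.
Current steady state (s = 0.33): k* = (0.33/0.08)^(1/0.61) ≈ 10.2068, y* = 10.2068^0.39 ≈ 2.4744, c* = (1−0.33)·2.4744 ≈ 1.6578.
At the golden rule the marginal product of capital equals n+g+δ: 0.39·k^(0.39−1) = 0.08. Solving, k_gold = (0.39/0.08)^(1/0.61) ≈ 13.4223.
y_gold = 13.4223^0.39 ≈ 2.7533, c_gold = y_gold − 0.08·k_gold ≈ 1.6795.
Gain: Δc = 1.6795 − 1.6578 ≈ 0.0217.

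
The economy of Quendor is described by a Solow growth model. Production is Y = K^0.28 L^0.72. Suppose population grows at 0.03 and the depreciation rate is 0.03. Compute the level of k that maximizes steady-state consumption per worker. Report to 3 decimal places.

n + δ = 0.03 + 0.03 = 0.06.
Golden rule sets MPK = n+δ: 0.28·k^(0.28−1) = 0.06, so k_gold = (0.28/0.06)^(1/0.72) ≈ 8.4952.

k_gold ≈ 8.495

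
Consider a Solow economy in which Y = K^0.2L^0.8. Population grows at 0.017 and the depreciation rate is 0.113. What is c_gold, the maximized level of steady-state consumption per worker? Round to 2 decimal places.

The effective depreciation rate is n + δ = 0.017 + 0.113 = 0.13.
Maximizing c = f(k) − (n+δ)·k gives f'(k) = n+δ, i.e. 0.2·k^(0.2−1) = 0.13, so k_gold = (0.2/0.13)^(1/0.8) ≈ 1.7134.
y_gold = 1.7134^0.2 ≈ 1.1137.
c_gold = y_gold − (n+δ)·k_gold = 1.1137 − 0.13·1.7134 ≈ 0.8910.

c_gold ≈ 0.89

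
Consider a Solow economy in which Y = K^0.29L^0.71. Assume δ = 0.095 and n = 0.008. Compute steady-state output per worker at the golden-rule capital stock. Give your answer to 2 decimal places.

y_gold ≈ 1.53

n + δ = 0.008 + 0.095 = 0.103.
At the golden rule the marginal product of capital equals n+δ: 0.29·k^(0.29−1) = 0.103. Solving, k_gold = (0.29/0.103)^(1/0.71) ≈ 4.2972.
Output: y_gold = k_gold^0.29 = 4.2972^0.29 ≈ 1.5262.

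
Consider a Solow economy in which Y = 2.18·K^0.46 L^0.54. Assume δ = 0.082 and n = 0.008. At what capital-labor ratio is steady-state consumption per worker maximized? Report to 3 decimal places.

k_gold ≈ 86.863

n + δ = 0.008 + 0.082 = 0.09.
Setting f'(k) = n+δ gives 0.46·2.18·k^(0.46−1) = 0.09, hence k_gold = (0.46·2.18/0.09)^(1/0.54) ≈ 86.8634.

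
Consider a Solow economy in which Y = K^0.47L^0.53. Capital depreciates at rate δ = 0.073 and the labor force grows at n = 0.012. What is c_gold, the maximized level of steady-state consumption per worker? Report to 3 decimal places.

Capital per worker breaks even when investment replaces (n + δ)·k; here n + δ = 0.085.
At the golden rule the marginal product of capital equals n+δ: 0.47·k^(0.47−1) = 0.085. Solving, k_gold = (0.47/0.085)^(1/0.53) ≈ 25.1931.
y_gold = 25.1931^0.47 ≈ 4.5562.
c_gold = y_gold − (n+δ)·k_gold = 4.5562 − 0.085·25.1931 ≈ 2.4148.

c_gold ≈ 2.415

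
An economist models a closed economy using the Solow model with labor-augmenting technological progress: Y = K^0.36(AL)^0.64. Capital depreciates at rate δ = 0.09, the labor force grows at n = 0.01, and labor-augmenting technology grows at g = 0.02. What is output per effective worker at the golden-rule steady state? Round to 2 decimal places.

y_gold ≈ 1.86

n + g + δ = 0.01 + 0.02 + 0.09 = 0.12.
Setting f'(k) = n+g+δ gives 0.36·k^(0.36−1) = 0.12, hence k_gold = (0.36/0.12)^(1/0.64) ≈ 5.5655.
Output: y_gold = k_gold^0.36 = 5.5655^0.36 ≈ 1.8552.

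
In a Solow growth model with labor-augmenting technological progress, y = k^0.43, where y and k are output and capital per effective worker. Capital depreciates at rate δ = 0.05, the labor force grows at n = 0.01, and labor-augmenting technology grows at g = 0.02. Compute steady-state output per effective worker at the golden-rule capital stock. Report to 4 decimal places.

y_gold ≈ 3.5562

Capital per effective worker breaks even when investment replaces (n + g + δ)·k; here n + g + δ = 0.08.
Golden rule sets MPK = n+g+δ: 0.43·k^(0.43−1) = 0.08, so k_gold = (0.43/0.08)^(1/0.57) ≈ 19.1146.
Output: y_gold = k_gold^0.43 = 19.1146^0.43 ≈ 3.5562.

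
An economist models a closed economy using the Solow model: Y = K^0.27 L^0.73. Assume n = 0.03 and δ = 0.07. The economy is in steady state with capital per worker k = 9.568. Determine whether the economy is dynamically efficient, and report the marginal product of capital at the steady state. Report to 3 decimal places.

n + δ = 0.03 + 0.07 = 0.1.
MPK = 0.27·k^(0.27−1) = 0.27·9.568^(-0.73) ≈ 0.0519.
MPK < 0.1, so the economy is dynamically inefficient (over-saving).

dynamically inefficient; MPK ≈ 0.052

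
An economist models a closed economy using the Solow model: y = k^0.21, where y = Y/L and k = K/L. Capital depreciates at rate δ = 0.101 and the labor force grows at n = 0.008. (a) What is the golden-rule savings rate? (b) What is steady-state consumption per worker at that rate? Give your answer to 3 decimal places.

(a) s_gold = 0.210; (b) c_gold ≈ 0.940

Capital per worker breaks even when investment replaces (n + δ)·k; here n + δ = 0.109.
For Cobb-Douglas, s_gold equals capital's share: s_gold = 0.21.
Golden rule sets MPK = n+δ: 0.21·k^(0.21−1) = 0.109, so k_gold = (0.21/0.109)^(1/0.79) ≈ 2.2935.
y_gold = 2.2935^0.21 ≈ 1.1904; c_gold = (1−0.21)·y_gold ≈ 0.9404.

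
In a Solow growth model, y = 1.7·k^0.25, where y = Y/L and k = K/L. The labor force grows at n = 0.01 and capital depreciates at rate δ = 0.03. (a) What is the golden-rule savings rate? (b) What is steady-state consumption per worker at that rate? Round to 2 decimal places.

(a) s_gold = 0.25; (b) c_gold ≈ 2.80

Capital per worker breaks even when investment replaces (n + δ)·k; here n + δ = 0.04.
For Cobb-Douglas, s_gold equals capital's share: s_gold = 0.25.
Golden rule sets MPK = n+δ: 0.25·1.7·k^(0.25−1) = 0.04, so k_gold = (0.25·1.7/0.04)^(1/0.75) ≈ 23.3582.
y_gold = 1.7·23.3582^0.25 ≈ 3.7373; c_gold = (1−0.25)·y_gold ≈ 2.8030.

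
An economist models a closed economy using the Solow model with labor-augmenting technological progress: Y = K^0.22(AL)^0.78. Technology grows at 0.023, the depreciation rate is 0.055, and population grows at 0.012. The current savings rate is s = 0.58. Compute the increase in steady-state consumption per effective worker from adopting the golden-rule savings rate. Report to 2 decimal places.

Δc ≈ 0.29

Break-even investment rate: n + g + δ = 0.012 + 0.023 + 0.055 = 0.09.
Current steady state (s = 0.58): k* = (0.58/0.09)^(1/0.78) ≈ 10.8998, y* = 10.8998^0.22 ≈ 1.6913, c* = (1−0.58)·1.6913 ≈ 0.7104.
At the golden rule the marginal product of capital equals n+g+δ: 0.22·k^(0.22−1) = 0.09. Solving, k_gold = (0.22/0.09)^(1/0.78) ≈ 3.1453.
y_gold = 3.1453^0.22 ≈ 1.2867, c_gold = y_gold − 0.09·k_gold ≈ 1.0036.
Gain: Δc = 1.0036 − 0.7104 ≈ 0.2933.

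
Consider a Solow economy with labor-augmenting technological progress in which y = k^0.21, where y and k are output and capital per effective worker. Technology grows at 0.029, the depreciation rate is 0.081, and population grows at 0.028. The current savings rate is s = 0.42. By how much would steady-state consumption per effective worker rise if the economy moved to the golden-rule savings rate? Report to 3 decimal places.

Δc ≈ 0.104

The effective depreciation rate is n + g + δ = 0.028 + 0.029 + 0.081 = 0.138.
Current steady state (s = 0.42): k* = (0.42/0.138)^(1/0.79) ≈ 4.0913, y* = 4.0913^0.21 ≈ 1.3443, c* = (1−0.42)·1.3443 ≈ 0.7797.
Maximizing c = f(k) − (n+g+δ)·k gives f'(k) = n+g+δ, i.e. 0.21·k^(0.21−1) = 0.138, so k_gold = (0.21/0.138)^(1/0.79) ≈ 1.7014.
y_gold = 1.7014^0.21 ≈ 1.1181, c_gold = y_gold − 0.138·k_gold ≈ 0.8833.
Gain: Δc = 0.8833 − 0.7797 ≈ 0.1036.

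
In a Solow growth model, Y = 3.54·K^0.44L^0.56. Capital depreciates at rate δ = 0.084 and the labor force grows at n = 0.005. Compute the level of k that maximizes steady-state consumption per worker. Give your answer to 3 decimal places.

k_gold ≈ 165.867

Break-even investment rate: n + δ = 0.005 + 0.084 = 0.089.
Setting f'(k) = n+δ gives 0.44·3.54·k^(0.44−1) = 0.089, hence k_gold = (0.44·3.54/0.089)^(1/0.56) ≈ 165.8672.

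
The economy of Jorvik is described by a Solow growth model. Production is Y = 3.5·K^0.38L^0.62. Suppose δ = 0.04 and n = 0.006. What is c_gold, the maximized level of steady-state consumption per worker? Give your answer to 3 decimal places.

n + δ = 0.006 + 0.04 = 0.046.
At the golden rule the marginal product of capital equals n+δ: 0.38·3.5·k^(0.38−1) = 0.046. Solving, k_gold = (0.38·3.5/0.046)^(1/0.62) ≈ 227.3018.
y_gold = 3.5·227.3018^0.38 ≈ 27.5155.
c_gold = y_gold − (n+δ)·k_gold = 27.5155 − 0.046·227.3018 ≈ 17.0596.

c_gold ≈ 17.060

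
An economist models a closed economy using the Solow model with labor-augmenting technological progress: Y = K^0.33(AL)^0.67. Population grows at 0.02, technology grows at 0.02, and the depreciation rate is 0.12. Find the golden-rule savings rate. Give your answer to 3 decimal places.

n + g + δ = 0.02 + 0.02 + 0.12 = 0.16.
At the golden rule MPK = n+g+δ, and in any Cobb-Douglas steady state s = (n+g+δ)·k/y = MPK·k/y = capital's share 0.33.

s_gold = 0.330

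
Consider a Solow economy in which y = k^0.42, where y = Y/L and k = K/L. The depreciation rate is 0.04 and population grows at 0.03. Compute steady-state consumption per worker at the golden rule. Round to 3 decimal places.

Break-even investment rate: n + δ = 0.03 + 0.04 = 0.07.
Golden rule sets MPK = n+δ: 0.42·k^(0.42−1) = 0.07, so k_gold = (0.42/0.07)^(1/0.58) ≈ 21.9604.
y_gold = 21.9604^0.42 ≈ 3.6601.
c_gold = y_gold − (n+δ)·k_gold = 3.6601 − 0.07·21.9604 ≈ 2.1228.

c_gold ≈ 2.123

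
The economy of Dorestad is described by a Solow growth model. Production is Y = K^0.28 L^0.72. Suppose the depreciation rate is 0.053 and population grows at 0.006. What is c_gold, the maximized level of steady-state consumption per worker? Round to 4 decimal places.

c_gold ≈ 1.3193

Capital per worker breaks even when investment replaces (n + δ)·k; here n + δ = 0.059.
At the golden rule the marginal product of capital equals n+δ: 0.28·k^(0.28−1) = 0.059. Solving, k_gold = (0.28/0.059)^(1/0.72) ≈ 8.6959.
y_gold = 8.6959^0.28 ≈ 1.8323.
c_gold = y_gold − (n+δ)·k_gold = 1.8323 − 0.059·8.6959 ≈ 1.3193.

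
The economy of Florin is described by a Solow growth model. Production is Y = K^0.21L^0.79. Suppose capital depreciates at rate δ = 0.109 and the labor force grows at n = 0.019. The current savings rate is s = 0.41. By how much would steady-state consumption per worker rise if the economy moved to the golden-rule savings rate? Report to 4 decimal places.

Δc ≈ 0.0971

n + δ = 0.019 + 0.109 = 0.128.
Current steady state (s = 0.41): k* = (0.41/0.128)^(1/0.79) ≈ 4.3648, y* = 4.3648^0.21 ≈ 1.3627, c* = (1−0.41)·1.3627 ≈ 0.8040.
At the golden rule the marginal product of capital equals n+δ: 0.21·k^(0.21−1) = 0.128. Solving, k_gold = (0.21/0.128)^(1/0.79) ≈ 1.8714.
y_gold = 1.8714^0.21 ≈ 1.1407, c_gold = y_gold − 0.128·k_gold ≈ 0.9011.
Gain: Δc = 0.9011 − 0.8040 ≈ 0.0971.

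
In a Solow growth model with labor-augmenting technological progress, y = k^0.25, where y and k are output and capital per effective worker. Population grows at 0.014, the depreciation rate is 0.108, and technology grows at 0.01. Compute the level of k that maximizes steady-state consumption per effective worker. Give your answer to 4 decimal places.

n + g + δ = 0.014 + 0.01 + 0.108 = 0.132.
Setting f'(k) = n+g+δ gives 0.25·k^(0.25−1) = 0.132, hence k_gold = (0.25/0.132)^(1/0.75) ≈ 2.3433.

k_gold ≈ 2.3433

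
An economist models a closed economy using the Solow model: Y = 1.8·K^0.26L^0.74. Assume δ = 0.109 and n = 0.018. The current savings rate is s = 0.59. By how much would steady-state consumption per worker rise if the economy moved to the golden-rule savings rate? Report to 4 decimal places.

n + δ = 0.018 + 0.109 = 0.127.
Current steady state (s = 0.59): k* = (0.59·1.8/0.127)^(1/0.74) ≈ 17.6352, y* = 1.8·17.6352^0.26 ≈ 3.7960, c* = (1−0.59)·3.7960 ≈ 1.5564.
Setting f'(k) = n+δ gives 0.26·1.8·k^(0.26−1) = 0.127, hence k_gold = (0.26·1.8/0.127)^(1/0.74) ≈ 5.8272.
y_gold = 1.8·5.8272^0.26 ≈ 2.8464, c_gold = y_gold − 0.127·k_gold ≈ 2.1063.
Gain: Δc = 2.1063 − 1.5564 ≈ 0.5499.

Δc ≈ 0.5499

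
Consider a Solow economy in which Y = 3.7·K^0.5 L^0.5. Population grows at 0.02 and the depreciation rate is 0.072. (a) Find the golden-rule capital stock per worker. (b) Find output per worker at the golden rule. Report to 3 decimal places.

The effective depreciation rate is n + δ = 0.02 + 0.072 = 0.092.
Maximizing c = f(k) − (n+δ)·k gives f'(k) = n+δ, i.e. 0.5·3.7·k^(0.5−1) = 0.092, so k_gold = (0.5·3.7/0.092)^(1/0.5) ≈ 404.3596.
y_gold = 3.7·404.3596^0.5 ≈ 74.4022.

(a) k_gold ≈ 404.360; (b) y_gold ≈ 74.402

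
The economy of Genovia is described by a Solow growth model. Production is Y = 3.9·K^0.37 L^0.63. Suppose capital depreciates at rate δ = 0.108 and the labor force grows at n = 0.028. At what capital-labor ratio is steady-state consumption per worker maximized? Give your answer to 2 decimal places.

k_gold ≈ 42.48

Capital per worker breaks even when investment replaces (n + δ)·k; here n + δ = 0.136.
At the golden rule the marginal product of capital equals n+δ: 0.37·3.9·k^(0.37−1) = 0.136. Solving, k_gold = (0.37·3.9/0.136)^(1/0.63) ≈ 42.4755.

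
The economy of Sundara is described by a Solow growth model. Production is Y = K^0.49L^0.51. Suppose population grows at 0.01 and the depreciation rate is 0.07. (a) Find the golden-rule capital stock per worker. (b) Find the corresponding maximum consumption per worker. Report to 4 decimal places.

(a) k_gold ≈ 34.9418; (b) c_gold ≈ 2.9094

The effective depreciation rate is n + δ = 0.01 + 0.07 = 0.08.
At the golden rule the marginal product of capital equals n+δ: 0.49·k^(0.49−1) = 0.08. Solving, k_gold = (0.49/0.08)^(1/0.51) ≈ 34.9418.
y_gold = 34.9418^0.49 ≈ 5.7048; c_gold = y_gold − 0.08·k_gold ≈ 2.9094.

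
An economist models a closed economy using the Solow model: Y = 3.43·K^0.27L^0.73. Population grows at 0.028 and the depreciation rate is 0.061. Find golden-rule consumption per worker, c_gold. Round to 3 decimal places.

c_gold ≈ 5.955

n + δ = 0.028 + 0.061 = 0.089.
Golden rule sets MPK = n+δ: 0.27·3.43·k^(0.27−1) = 0.089, so k_gold = (0.27·3.43/0.089)^(1/0.73) ≈ 24.7467.
y_gold = 3.43·24.7467^0.27 ≈ 8.1573.
c_gold = y_gold − (n+δ)·k_gold = 8.1573 − 0.089·24.7467 ≈ 5.9548.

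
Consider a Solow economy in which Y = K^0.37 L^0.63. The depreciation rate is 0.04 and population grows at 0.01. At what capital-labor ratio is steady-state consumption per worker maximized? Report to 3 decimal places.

k_gold ≈ 23.974

Capital per worker breaks even when investment replaces (n + δ)·k; here n + δ = 0.05.
Maximizing c = f(k) − (n+δ)·k gives f'(k) = n+δ, i.e. 0.37·k^(0.37−1) = 0.05, so k_gold = (0.37/0.05)^(1/0.63) ≈ 23.9736.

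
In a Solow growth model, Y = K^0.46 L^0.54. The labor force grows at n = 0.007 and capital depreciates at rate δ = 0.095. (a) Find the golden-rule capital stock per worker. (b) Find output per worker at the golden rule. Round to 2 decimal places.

The effective depreciation rate is n + δ = 0.007 + 0.095 = 0.102.
Maximizing c = f(k) − (n+δ)·k gives f'(k) = n+δ, i.e. 0.46·k^(0.46−1) = 0.102, so k_gold = (0.46/0.102)^(1/0.54) ≈ 16.2706.
y_gold = 16.2706^0.46 ≈ 3.6078.

(a) k_gold ≈ 16.27; (b) y_gold ≈ 3.61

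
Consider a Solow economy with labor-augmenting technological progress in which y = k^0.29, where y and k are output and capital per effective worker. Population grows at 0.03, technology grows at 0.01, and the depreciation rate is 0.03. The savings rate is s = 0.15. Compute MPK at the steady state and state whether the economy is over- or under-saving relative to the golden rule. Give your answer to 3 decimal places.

The effective depreciation rate is n + g + δ = 0.03 + 0.01 + 0.03 = 0.07.
Steady-state k*: s·k^0.29 = 0.07·k gives k* = (0.15/0.07)^(1/0.71) ≈ 2.9254.
MPK = 0.29·2.9254^(-0.71) ≈ 0.1353.
MPK > n+g+δ = 0.07, so the economy is dynamically efficient (under-saving).

under-saving; MPK ≈ 0.135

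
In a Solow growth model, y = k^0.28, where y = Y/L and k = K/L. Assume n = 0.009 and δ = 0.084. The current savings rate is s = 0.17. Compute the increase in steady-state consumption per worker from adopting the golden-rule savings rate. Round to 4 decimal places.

Δc ≈ 0.0559

n + δ = 0.009 + 0.084 = 0.093.
Current steady state (s = 0.17): k* = (0.17/0.093)^(1/0.72) ≈ 2.3112, y* = 2.3112^0.28 ≈ 1.2644, c* = (1−0.17)·1.2644 ≈ 1.0494.
At the golden rule the marginal product of capital equals n+δ: 0.28·k^(0.28−1) = 0.093. Solving, k_gold = (0.28/0.093)^(1/0.72) ≈ 4.6220.
y_gold = 4.6220^0.28 ≈ 1.5352, c_gold = y_gold − 0.093·k_gold ≈ 1.1053.
Gain: Δc = 1.1053 − 1.0494 ≈ 0.0559.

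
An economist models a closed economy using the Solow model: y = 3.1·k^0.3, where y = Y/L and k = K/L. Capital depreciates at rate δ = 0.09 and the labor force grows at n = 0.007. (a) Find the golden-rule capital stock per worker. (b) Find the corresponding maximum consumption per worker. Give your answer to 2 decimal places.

(a) k_gold ≈ 25.26; (b) c_gold ≈ 5.72

n + δ = 0.007 + 0.09 = 0.097.
Maximizing c = f(k) − (n+δ)·k gives f'(k) = n+δ, i.e. 0.3·3.1·k^(0.3−1) = 0.097, so k_gold = (0.3·3.1/0.097)^(1/0.7) ≈ 25.2607.
y_gold = 3.1·25.2607^0.3 ≈ 8.1676; c_gold = y_gold − 0.097·k_gold ≈ 5.7173.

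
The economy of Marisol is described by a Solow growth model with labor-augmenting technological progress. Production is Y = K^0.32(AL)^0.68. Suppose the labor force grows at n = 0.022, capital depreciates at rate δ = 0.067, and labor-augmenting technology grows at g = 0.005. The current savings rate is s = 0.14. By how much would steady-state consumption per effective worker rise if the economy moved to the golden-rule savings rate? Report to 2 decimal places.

Δc ≈ 0.17

n + g + δ = 0.022 + 0.005 + 0.067 = 0.094.
Current steady state (s = 0.14): k* = (0.14/0.094)^(1/0.68) ≈ 1.7964, y* = 1.7964^0.32 ≈ 1.2062, c* = (1−0.14)·1.2062 ≈ 1.0373.
Golden rule sets MPK = n+g+δ: 0.32·k^(0.32−1) = 0.094, so k_gold = (0.32/0.094)^(1/0.68) ≈ 6.0588.
y_gold = 6.0588^0.32 ≈ 1.7798, c_gold = y_gold − 0.094·k_gold ≈ 1.2102.
Gain: Δc = 1.2102 − 1.0373 ≈ 0.1729.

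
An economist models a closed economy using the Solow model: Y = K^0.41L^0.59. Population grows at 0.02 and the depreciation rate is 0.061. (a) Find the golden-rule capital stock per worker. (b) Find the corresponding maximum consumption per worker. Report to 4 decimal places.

(a) k_gold ≈ 15.6216; (b) c_gold ≈ 1.8209

n + δ = 0.02 + 0.061 = 0.081.
Setting f'(k) = n+δ gives 0.41·k^(0.41−1) = 0.081, hence k_gold = (0.41/0.081)^(1/0.59) ≈ 15.6216.
y_gold = 15.6216^0.41 ≈ 3.0862; c_gold = y_gold − 0.081·k_gold ≈ 1.8209.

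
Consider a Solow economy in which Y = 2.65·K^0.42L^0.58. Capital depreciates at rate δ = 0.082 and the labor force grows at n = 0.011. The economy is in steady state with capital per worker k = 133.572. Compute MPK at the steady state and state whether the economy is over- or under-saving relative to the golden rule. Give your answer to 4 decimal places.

over-saving; MPK ≈ 0.0651

The effective depreciation rate is n + δ = 0.011 + 0.082 = 0.093.
MPK = 0.42·2.65·k^(0.42−1) = 0.42·2.65·133.572^(-0.58) ≈ 0.0651.
MPK < 0.093, so the economy is dynamically inefficient (over-saving).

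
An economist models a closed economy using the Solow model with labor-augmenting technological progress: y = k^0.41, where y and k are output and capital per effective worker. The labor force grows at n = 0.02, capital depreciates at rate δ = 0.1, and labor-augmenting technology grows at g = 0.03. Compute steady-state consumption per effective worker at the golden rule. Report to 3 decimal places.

c_gold ≈ 1.187

Break-even investment rate: n + g + δ = 0.02 + 0.03 + 0.1 = 0.15.
At the golden rule the marginal product of capital equals n+g+δ: 0.41·k^(0.41−1) = 0.15. Solving, k_gold = (0.41/0.15)^(1/0.59) ≈ 5.4974.
y_gold = 5.4974^0.41 ≈ 2.0112.
c_gold = y_gold − (n+g+δ)·k_gold = 2.0112 − 0.15·5.4974 ≈ 1.1866.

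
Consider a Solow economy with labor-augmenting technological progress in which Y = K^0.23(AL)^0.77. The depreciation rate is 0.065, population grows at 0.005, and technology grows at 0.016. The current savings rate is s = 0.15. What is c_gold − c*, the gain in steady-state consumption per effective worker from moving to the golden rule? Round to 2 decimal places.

Δc ≈ 0.03

The effective depreciation rate is n + g + δ = 0.005 + 0.016 + 0.065 = 0.086.
Current steady state (s = 0.15): k* = (0.15/0.086)^(1/0.77) ≈ 2.0595, y* = 2.0595^0.23 ≈ 1.1808, c* = (1−0.15)·1.1808 ≈ 1.0037.
Golden rule sets MPK = n+g+δ: 0.23·k^(0.23−1) = 0.086, so k_gold = (0.23/0.086)^(1/0.77) ≈ 3.5879.
y_gold = 3.5879^0.23 ≈ 1.3416, c_gold = y_gold − 0.086·k_gold ≈ 1.0330.
Gain: Δc = 1.0330 − 1.0037 ≈ 0.0294.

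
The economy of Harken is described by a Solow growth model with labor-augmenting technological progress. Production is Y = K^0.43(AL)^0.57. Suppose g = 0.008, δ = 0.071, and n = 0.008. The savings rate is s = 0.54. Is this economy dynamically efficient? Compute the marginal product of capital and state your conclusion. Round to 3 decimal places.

dynamically inefficient; MPK ≈ 0.069

Break-even investment rate: n + g + δ = 0.008 + 0.008 + 0.071 = 0.087.
Steady-state k*: s·k^0.43 = 0.087·k gives k* = (0.54/0.087)^(1/0.57) ≈ 24.6041.
MPK = 0.43·24.6041^(-0.57) ≈ 0.0693.
MPK < n+g+δ = 0.087, so the economy is dynamically inefficient (over-saving).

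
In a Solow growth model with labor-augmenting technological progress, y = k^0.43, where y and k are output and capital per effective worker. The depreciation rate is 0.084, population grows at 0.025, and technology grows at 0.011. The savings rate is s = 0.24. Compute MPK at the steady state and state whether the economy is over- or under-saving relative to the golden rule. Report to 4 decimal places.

under-saving; MPK ≈ 0.2150

n + g + δ = 0.025 + 0.011 + 0.084 = 0.12.
Steady-state k*: s·k^0.43 = 0.12·k gives k* = (0.24/0.12)^(1/0.57) ≈ 3.3738.
MPK = 0.43·3.3738^(-0.57) ≈ 0.2150.
MPK > n+g+δ = 0.12, so the economy is dynamically efficient (under-saving).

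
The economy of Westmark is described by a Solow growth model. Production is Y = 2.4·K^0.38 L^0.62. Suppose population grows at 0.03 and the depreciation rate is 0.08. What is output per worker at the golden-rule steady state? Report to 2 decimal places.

The effective depreciation rate is n + δ = 0.03 + 0.08 = 0.11.
Maximizing c = f(k) − (n+δ)·k gives f'(k) = n+δ, i.e. 0.38·2.4·k^(0.38−1) = 0.11, so k_gold = (0.38·2.4/0.11)^(1/0.62) ≈ 30.3121.
Output: y_gold = 2.4·k_gold^0.38 = 2.4·30.3121^0.38 ≈ 8.7746.

y_gold ≈ 8.77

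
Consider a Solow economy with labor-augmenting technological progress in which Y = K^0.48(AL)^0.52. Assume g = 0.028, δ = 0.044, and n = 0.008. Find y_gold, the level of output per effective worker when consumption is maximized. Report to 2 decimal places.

Break-even investment rate: n + g + δ = 0.008 + 0.028 + 0.044 = 0.08.
Golden rule sets MPK = n+g+δ: 0.48·k^(0.48−1) = 0.08, so k_gold = (0.48/0.08)^(1/0.52) ≈ 31.3650.
Output: y_gold = k_gold^0.48 = 31.3650^0.48 ≈ 5.2275.

y_gold ≈ 5.23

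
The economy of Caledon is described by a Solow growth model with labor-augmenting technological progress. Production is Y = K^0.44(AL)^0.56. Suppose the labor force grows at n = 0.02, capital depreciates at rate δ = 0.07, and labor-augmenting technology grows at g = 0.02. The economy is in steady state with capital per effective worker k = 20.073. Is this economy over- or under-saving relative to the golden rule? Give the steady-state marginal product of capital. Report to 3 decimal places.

over-saving; MPK ≈ 0.082

The effective depreciation rate is n + g + δ = 0.02 + 0.02 + 0.07 = 0.11.
MPK = 0.44·k^(0.44−1) = 0.44·20.073^(-0.56) ≈ 0.0820.
MPK < 0.11, so the economy is dynamically inefficient (over-saving).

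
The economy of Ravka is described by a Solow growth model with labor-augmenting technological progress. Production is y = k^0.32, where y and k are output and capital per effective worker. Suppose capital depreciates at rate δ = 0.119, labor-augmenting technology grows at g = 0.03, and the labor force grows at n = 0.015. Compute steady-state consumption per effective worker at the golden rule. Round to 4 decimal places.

The effective depreciation rate is n + g + δ = 0.015 + 0.03 + 0.119 = 0.164.
Setting f'(k) = n+g+δ gives 0.32·k^(0.32−1) = 0.164, hence k_gold = (0.32/0.164)^(1/0.68) ≈ 2.6725.
y_gold = 2.6725^0.32 ≈ 1.3697.
c_gold = y_gold − (n+g+δ)·k_gold = 1.3697 − 0.164·2.6725 ≈ 0.9314.

c_gold ≈ 0.9314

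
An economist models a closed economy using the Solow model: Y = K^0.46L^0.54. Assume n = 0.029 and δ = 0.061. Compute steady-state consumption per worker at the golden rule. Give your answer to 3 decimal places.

n + δ = 0.029 + 0.061 = 0.09.
At the golden rule the marginal product of capital equals n+δ: 0.46·k^(0.46−1) = 0.09. Solving, k_gold = (0.46/0.09)^(1/0.54) ≈ 20.5147.
y_gold = 20.5147^0.46 ≈ 4.0137.
c_gold = y_gold − (n+δ)·k_gold = 4.0137 − 0.09·20.5147 ≈ 2.1674.

c_gold ≈ 2.167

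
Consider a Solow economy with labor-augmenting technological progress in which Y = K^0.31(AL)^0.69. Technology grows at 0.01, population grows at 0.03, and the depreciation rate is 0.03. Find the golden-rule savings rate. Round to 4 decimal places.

s_gold = 0.3100

Break-even investment rate: n + g + δ = 0.03 + 0.01 + 0.03 = 0.07.
At the golden rule MPK = n+g+δ, and in any Cobb-Douglas steady state s = (n+g+δ)·k/y = MPK·k/y = capital's share 0.31.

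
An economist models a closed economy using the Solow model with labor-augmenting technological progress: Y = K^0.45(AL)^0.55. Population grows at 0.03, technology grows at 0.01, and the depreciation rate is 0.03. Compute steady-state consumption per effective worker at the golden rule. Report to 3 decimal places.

Capital per effective worker breaks even when investment replaces (n + g + δ)·k; here n + g + δ = 0.07.
At the golden rule the marginal product of capital equals n+g+δ: 0.45·k^(0.45−1) = 0.07. Solving, k_gold = (0.45/0.07)^(1/0.55) ≈ 29.4645.
y_gold = 29.4645^0.45 ≈ 4.5834.
c_gold = y_gold − (n+g+δ)·k_gold = 4.5834 − 0.07·29.4645 ≈ 2.5209.

c_gold ≈ 2.521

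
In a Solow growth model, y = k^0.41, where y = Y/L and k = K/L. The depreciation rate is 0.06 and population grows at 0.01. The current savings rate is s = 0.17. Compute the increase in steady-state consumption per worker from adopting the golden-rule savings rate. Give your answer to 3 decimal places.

Δc ≈ 0.478

Break-even investment rate: n + δ = 0.01 + 0.06 = 0.07.
Current steady state (s = 0.17): k* = (0.17/0.07)^(1/0.59) ≈ 4.4992, y* = 4.4992^0.41 ≈ 1.8526, c* = (1−0.17)·1.8526 ≈ 1.5377.
Setting f'(k) = n+δ gives 0.41·k^(0.41−1) = 0.07, hence k_gold = (0.41/0.07)^(1/0.59) ≈ 20.0061.
y_gold = 20.0061^0.41 ≈ 3.4157, c_gold = y_gold − 0.07·k_gold ≈ 2.0152.
Gain: Δc = 2.0152 − 1.5377 ≈ 0.4776.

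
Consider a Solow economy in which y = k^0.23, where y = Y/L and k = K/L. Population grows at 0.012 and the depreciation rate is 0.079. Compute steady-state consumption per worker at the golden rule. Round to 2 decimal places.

n + δ = 0.012 + 0.079 = 0.091.
Golden rule sets MPK = n+δ: 0.23·k^(0.23−1) = 0.091, so k_gold = (0.23/0.091)^(1/0.77) ≈ 3.3340.
y_gold = 3.3340^0.23 ≈ 1.3191.
c_gold = y_gold − (n+δ)·k_gold = 1.3191 − 0.091·3.3340 ≈ 1.0157.

c_gold ≈ 1.02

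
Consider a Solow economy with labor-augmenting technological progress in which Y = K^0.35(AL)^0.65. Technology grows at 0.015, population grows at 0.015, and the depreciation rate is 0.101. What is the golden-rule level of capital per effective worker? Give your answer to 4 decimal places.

k_gold ≈ 4.5353

n + g + δ = 0.015 + 0.015 + 0.101 = 0.131.
At the golden rule the marginal product of capital equals n+g+δ: 0.35·k^(0.35−1) = 0.131. Solving, k_gold = (0.35/0.131)^(1/0.65) ≈ 4.5353.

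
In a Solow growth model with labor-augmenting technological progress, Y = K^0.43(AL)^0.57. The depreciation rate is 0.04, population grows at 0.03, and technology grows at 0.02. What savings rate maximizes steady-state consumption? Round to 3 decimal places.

s_gold = 0.430

Capital per effective worker breaks even when investment replaces (n + g + δ)·k; here n + g + δ = 0.09.
At the golden rule MPK = n+g+δ, and in any Cobb-Douglas steady state s = (n+g+δ)·k/y = MPK·k/y = capital's share 0.43.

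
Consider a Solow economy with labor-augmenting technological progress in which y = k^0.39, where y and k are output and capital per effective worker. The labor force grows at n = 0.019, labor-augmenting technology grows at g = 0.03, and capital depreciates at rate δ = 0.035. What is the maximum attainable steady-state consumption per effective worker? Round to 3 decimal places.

Break-even investment rate: n + g + δ = 0.019 + 0.03 + 0.035 = 0.084.
Maximizing c = f(k) − (n+g+δ)·k gives f'(k) = n+g+δ, i.e. 0.39·k^(0.39−1) = 0.084, so k_gold = (0.39/0.084)^(1/0.61) ≈ 12.3906.
y_gold = 12.3906^0.39 ≈ 2.6687.
c_gold = y_gold − (n+g+δ)·k_gold = 2.6687 − 0.084·12.3906 ≈ 1.6279.

c_gold ≈ 1.628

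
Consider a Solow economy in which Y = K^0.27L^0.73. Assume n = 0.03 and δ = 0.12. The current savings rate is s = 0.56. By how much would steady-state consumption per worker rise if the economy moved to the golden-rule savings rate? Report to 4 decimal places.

Break-even investment rate: n + δ = 0.03 + 0.12 = 0.15.
Current steady state (s = 0.56): k* = (0.56/0.15)^(1/0.73) ≈ 6.0771, y* = 6.0771^0.27 ≈ 1.6278, c* = (1−0.56)·1.6278 ≈ 0.7162.
Golden rule sets MPK = n+δ: 0.27·k^(0.27−1) = 0.15, so k_gold = (0.27/0.15)^(1/0.73) ≈ 2.2371.
y_gold = 2.2371^0.27 ≈ 1.2428, c_gold = y_gold − 0.15·k_gold ≈ 0.9073.
Gain: Δc = 0.9073 − 0.7162 ≈ 0.1910.

Δc ≈ 0.1910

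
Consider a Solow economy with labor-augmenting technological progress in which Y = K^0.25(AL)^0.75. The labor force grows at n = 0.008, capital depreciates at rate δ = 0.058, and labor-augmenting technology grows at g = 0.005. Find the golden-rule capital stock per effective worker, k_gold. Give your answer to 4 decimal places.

k_gold ≈ 5.3568

n + g + δ = 0.008 + 0.005 + 0.058 = 0.071.
Maximizing c = f(k) − (n+g+δ)·k gives f'(k) = n+g+δ, i.e. 0.25·k^(0.25−1) = 0.071, so k_gold = (0.25/0.071)^(1/0.75) ≈ 5.3568.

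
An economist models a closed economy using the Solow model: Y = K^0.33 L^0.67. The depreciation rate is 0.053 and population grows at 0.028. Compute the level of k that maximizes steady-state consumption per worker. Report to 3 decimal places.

Capital per worker breaks even when investment replaces (n + δ)·k; here n + δ = 0.081.
Golden rule sets MPK = n+δ: 0.33·k^(0.33−1) = 0.081, so k_gold = (0.33/0.081)^(1/0.67) ≈ 8.1375.

k_gold ≈ 8.137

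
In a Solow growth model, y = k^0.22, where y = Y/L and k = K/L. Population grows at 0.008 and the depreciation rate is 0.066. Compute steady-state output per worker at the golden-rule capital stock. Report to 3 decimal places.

y_gold ≈ 1.360

The effective depreciation rate is n + δ = 0.008 + 0.066 = 0.074.
Maximizing c = f(k) − (n+δ)·k gives f'(k) = n+δ, i.e. 0.22·k^(0.22−1) = 0.074, so k_gold = (0.22/0.074)^(1/0.78) ≈ 4.0425.
Output: y_gold = k_gold^0.22 = 4.0425^0.22 ≈ 1.3598.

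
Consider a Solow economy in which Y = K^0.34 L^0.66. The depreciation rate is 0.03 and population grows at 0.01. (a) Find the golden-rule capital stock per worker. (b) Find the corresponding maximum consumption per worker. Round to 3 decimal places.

Capital per worker breaks even when investment replaces (n + δ)·k; here n + δ = 0.04.
Maximizing c = f(k) − (n+δ)·k gives f'(k) = n+δ, i.e. 0.34·k^(0.34−1) = 0.04, so k_gold = (0.34/0.04)^(1/0.66) ≈ 25.5983.
y_gold = 25.5983^0.34 ≈ 3.0116; c_gold = y_gold − 0.04·k_gold ≈ 1.9876.

(a) k_gold ≈ 25.598; (b) c_gold ≈ 1.988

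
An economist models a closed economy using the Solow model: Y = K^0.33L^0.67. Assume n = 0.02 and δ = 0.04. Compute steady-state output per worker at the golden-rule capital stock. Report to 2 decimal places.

y_gold ≈ 2.32

n + δ = 0.02 + 0.04 = 0.06.
Maximizing c = f(k) − (n+δ)·k gives f'(k) = n+δ, i.e. 0.33·k^(0.33−1) = 0.06, so k_gold = (0.33/0.06)^(1/0.67) ≈ 12.7356.
Output: y_gold = k_gold^0.33 = 12.7356^0.33 ≈ 2.3156.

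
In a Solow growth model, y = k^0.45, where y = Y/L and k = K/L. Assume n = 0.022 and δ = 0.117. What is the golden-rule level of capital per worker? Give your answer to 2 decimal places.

k_gold ≈ 8.47

Break-even investment rate: n + δ = 0.022 + 0.117 = 0.139.
At the golden rule the marginal product of capital equals n+δ: 0.45·k^(0.45−1) = 0.139. Solving, k_gold = (0.45/0.139)^(1/0.55) ≈ 8.4651.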